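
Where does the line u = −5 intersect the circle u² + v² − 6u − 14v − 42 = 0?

(−5, 1) and (−5, 13)

The line gives u = −5. Substituting into the circle:
v² − 14v + 13 = 0
v = 13 or v = 1, giving (−5, 13) and (−5, 1).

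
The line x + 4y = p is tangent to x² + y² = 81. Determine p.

p = ±9√17

The line touches the circle iff its distance from (0, 0) is 9:
|1·0 + 4·0 − p| / √17 = 9
|p| = 9√17.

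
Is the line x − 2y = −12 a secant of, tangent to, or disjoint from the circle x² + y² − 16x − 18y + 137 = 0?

d² = (1·8 − 2·9 − (−12))²/5 = 4/5; r² = 8.
Since d² < r², the line cuts the circle twice.

secant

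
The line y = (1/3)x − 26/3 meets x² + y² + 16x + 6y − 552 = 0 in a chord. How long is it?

15√10

Substitute y = (−26 + x)/3:
10x² + 110x − 4760 = 0  ⟹  x² + 11x − 476 = 0
x = 17 or x = −28, giving (17, −3) and (−28, −18).
|(17, −3) − (−28, −18)| = √((45)² + (15)²) = 15√10.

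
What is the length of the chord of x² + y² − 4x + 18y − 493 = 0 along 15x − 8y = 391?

34

Centre (2, −9), r² = 578. Perpendicular distance d from centre to line = |−289| / √289 = 289/√289.
Half the chord is √(r² − d²) = √(289), so the full chord is 34.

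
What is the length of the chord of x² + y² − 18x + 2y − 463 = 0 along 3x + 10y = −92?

From the line, y = (−92 − 3x)/10. Substituting:
109x² − 1308x − 39676 = 0  ⟹  x² − 12x − 364 = 0
x = 26 or x = −14, giving (26, −17) and (−14, −5).
Chord length = distance between (26, −17) and (−14, −5) = √1744 = 4√109.

4√109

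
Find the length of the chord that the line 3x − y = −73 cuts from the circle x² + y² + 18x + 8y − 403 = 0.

Substitute y = 3x + 73:
10x² + 480x + 5510 = 0  ⟹  x² + 48x + 551 = 0
x = −19 or x = −29, giving (−19, 16) and (−29, −14).
Chord length = distance between (−19, 16) and (−29, −14) = √1000 = 10√10.

10√10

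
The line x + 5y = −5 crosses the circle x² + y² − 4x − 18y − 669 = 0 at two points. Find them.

(−25, 4) and (25, −6)

From the line, y = (−5 − x)/5. Substituting:
26x² − 16250 = 0  ⟹  x² − 625 = 0
x = 25 or x = −25, giving (25, −6) and (−25, 4).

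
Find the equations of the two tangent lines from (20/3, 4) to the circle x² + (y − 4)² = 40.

A line y − (4) = m(x − (20/3)) is tangent when its distance from (0, 4) is 2√10:
[m·(−20/3) − (0)]² = 40(m² + 1)
m² − 9 = 0, so m = 3 or m = −3.
Through (20/3, 4) these give 3x − y = 16 and 3x + y = 24.

3x − y = 16 and 3x + y = 24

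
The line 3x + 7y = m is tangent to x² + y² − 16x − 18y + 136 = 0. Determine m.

m = 87 ± 3√58

For a tangent, require d(centre, line) = r = 3.
|3·8 + 7·9 − m| / √58 = 3
|m − (87)| = 3√58.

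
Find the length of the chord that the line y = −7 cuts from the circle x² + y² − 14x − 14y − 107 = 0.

6

From the line, y = −7. Substituting:
x² − 14x + 40 = 0
x = 10 or x = 4, giving (10, −7) and (4, −7).
|(10, −7) − (4, −7)| = √((6)² + (0)²) = 6.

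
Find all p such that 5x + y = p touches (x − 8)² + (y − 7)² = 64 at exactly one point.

p = 47 ± 8√26

Tangency holds when the distance from the centre (8, 7) to the line equals the radius 8:
|5·8 + 1·7 − p| / √26 = 8
|p − (47)| = 8√26.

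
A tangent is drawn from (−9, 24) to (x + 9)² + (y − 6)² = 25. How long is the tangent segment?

The centre is (−9, 6) and r = 5. The square of the distance from P to the centre is 0 + 324 = 324.
The tangent meets the radius at right angles, so tangent² = |PO|² − r² = 324 − 25 = 299.

√299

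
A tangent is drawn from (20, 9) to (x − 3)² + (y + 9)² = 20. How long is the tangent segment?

With centre O = (3, −9), |OP|² = 613 and r² = 20.
The tangent meets the radius at right angles, so tangent² = |PO|² − r² = 613 − 20 = 593.

√593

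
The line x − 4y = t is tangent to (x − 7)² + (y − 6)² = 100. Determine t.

For a tangent, require d(centre, line) = r = 10.
|1·7 − 4·6 − t| / √17 = 10
|t − (−17)| = 10√17.

t = −17 ± 10√17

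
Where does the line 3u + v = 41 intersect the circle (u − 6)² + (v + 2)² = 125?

Express v = −3u + 41 and substitute into the circle:
10u² − 270u + 1760 = 0  ⟹  u² − 27u + 176 = 0
u = 16 or u = 11, giving (16, −7) and (11, 8).

(11, 8) and (16, −7)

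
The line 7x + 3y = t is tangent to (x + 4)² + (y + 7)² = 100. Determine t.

For a tangent, require d(centre, line) = r = 10.
|7·(−4) + 3·(−7) − t| / √58 = 10
|t − (−49)| = 10√58.

t = −49 ± 10√58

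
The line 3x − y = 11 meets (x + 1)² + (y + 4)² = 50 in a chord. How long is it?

4√10

The distance from (−1, −4) to the line is 10/√10, and r² = 50.
Half the chord is √(r² − d²) = √(40), so the full chord is 4√10.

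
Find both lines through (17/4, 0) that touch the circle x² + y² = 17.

4x + y = 17 and 4x − y = 17

Write the tangent as mx − y + (0 − m·(17/4)) = 0 and set its distance from the centre to √17:
[m·(−17/4) − (0)]² = 17(m² + 1)
m² − 16 = 0, so m = −4 or m = 4.
With m = −4: 4x + y = 17. With m = 4: 4x − y = 17.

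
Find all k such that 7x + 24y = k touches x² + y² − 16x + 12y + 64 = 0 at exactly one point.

Tangency holds when the distance from the centre (8, −6) to the line equals the radius 6:
|7·8 + 24·(−6) − k| / √625 = 6
|k − (−88)| = 6·25, so k = 62 or k = −238.

k = −238 or k = 62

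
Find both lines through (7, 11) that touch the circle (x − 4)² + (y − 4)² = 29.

5x + 2y = 57 and 2x − 5y = −41

A line y − (11) = m(x − (7)) is tangent when its distance from (4, 4) is √29:
[m·(−3) − (−7)]² = 29(m² + 1)
10m² + 21m − 10 = 0, so m = −5/2 or m = 2/5.
Through (7, 11) these give 5x + 2y = 57 and 2x − 5y = −41.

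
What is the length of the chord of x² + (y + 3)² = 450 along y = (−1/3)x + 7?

12√10

Express y = (21 − x)/3 and substitute into the circle:
10x² − 60x − 3150 = 0  ⟹  x² − 6x − 315 = 0
x = 21 or x = −15, giving (21, 0) and (−15, 12).
|(21, 0) − (−15, 12)| = √((36)² + (−12)²) = 12√10.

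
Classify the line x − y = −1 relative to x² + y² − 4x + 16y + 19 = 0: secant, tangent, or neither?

Substituting the line into the circle gives 2x² + 14x + 36 = 0.
Δ = 196 − 288 = −92.
No real roots: the line does not meet the circle.

neither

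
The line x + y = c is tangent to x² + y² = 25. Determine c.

c = ±5√2

The line touches the circle iff its distance from (0, 0) is 5:
|1·0 + 1·0 − c| / √2 = 5
|c| = 5√2.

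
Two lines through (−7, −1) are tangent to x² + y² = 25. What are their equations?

Write the tangent as mx − y + (−1 − m·(−7)) = 0 and set its distance from the centre to 5:
[m·(7) − (1)]² = 25(m² + 1)
12m² − 7m − 12 = 0, so m = 4/3 or m = −3/4.
Through (−7, −1) these give 4x − 3y = −25 and 3x + 4y = −25.

4x − 3y = −25 and 3x + 4y = −25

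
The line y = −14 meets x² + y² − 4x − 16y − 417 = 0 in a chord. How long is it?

2

Express y = −14 and substitute into the circle:
x² − 4x + 3 = 0
x = 3 or x = 1, giving (3, −14) and (1, −14).
Chord length = distance between (3, −14) and (1, −14) = √4 = 2.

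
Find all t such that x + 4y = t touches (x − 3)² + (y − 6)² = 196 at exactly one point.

The line touches the circle iff its distance from (3, 6) is 14:
|1·3 + 4·6 − t| / √17 = 14
|t − (27)| = 14√17.

t = 27 ± 14√17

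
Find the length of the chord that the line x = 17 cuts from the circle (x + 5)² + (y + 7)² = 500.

Centre (−5, −7), r² = 500. Perpendicular distance d from centre to line = |−22| / √1 = 22.
Chord = 2√(r² − d²) = 2·√(16) = 8.

8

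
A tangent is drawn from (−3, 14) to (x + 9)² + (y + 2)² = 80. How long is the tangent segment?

With centre O = (−9, −2), |OP|² = 292 and r² = 80.
By the tangent–radius right angle, tangent length = √(|PO|² − r²) = √212 = 2√53.

2√53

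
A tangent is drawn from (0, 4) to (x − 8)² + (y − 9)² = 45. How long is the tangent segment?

2√11

With centre O = (8, 9), |OP|² = 89 and r² = 45.
By the tangent–radius right angle, tangent length = √(|PO|² − r²) = √44 = 2√11.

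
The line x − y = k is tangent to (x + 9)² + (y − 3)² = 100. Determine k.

For a tangent, require d(centre, line) = r = 10.
|1·(−9) − 1·3 − k| / √2 = 10
|k − (−12)| = 10√2.

k = −12 ± 10√2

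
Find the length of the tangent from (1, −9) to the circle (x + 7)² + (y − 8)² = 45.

The centre is (−7, 8) and r = 3√5. The square of the distance from P to the centre is 64 + 289 = 353.
Power of the point: PT² = |PO|² − r² = 308, so PT = 2√77.

2√77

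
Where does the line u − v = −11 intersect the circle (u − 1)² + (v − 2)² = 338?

From the line, v = u + 11. Substituting:
2u² + 16u − 256 = 0  ⟹  u² + 8u − 128 = 0
u = 8 or u = −16, giving (8, 19) and (−16, −5).

(−16, −5) and (8, 19)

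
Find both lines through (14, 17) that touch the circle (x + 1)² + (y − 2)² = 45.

2x − y = 11 and x − 2y = −20

Let a tangent through (14, 17) have slope m. Its distance from (−1, 2) must equal 3√5:
[m·(−15) − (−15)]² = 45(m² + 1)
2m² − 5m + 2 = 0, so m = 2 or m = 1/2.
With m = 2: 2x − y = 11. With m = 1/2: x − 2y = −20.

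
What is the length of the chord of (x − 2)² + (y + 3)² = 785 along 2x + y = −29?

Express y = −2x − 29 and substitute into the circle:
5x² + 100x − 105 = 0  ⟹  x² + 20x − 21 = 0
x = 1 or x = −21, giving (1, −31) and (−21, 13).
|(1, −31) − (−21, 13)| = √((22)² + (−44)²) = 22√5.

22√5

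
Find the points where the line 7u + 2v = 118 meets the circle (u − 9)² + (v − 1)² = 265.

From the line, v = (118 − 7u)/2. Substituting:
53u² − 1696u + 12720 = 0  ⟹  u² − 32u + 240 = 0
u = 20 or u = 12, giving (20, −11) and (12, 17).

(12, 17) and (20, −11)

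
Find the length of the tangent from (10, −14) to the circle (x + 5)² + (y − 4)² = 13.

2√134

Centre (−5, 4), r² = 13. |PO|² = (15)² + (−18)² = 549.
Power of the point: PT² = |PO|² − r² = 536, so PT = 2√134.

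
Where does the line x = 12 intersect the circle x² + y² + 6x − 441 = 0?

(12, −15) and (12, 15)

The line gives x = 12. Substituting into the circle:
y² − 225 = 0
y = 15 or y = −15, giving (12, 15) and (12, −15).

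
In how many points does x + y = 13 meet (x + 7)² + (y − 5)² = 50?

0

Centre (−7, 5), r² = 50. Distance² from centre to line = (−15)²/2 = 225/2.
Since d² > r², the line lies outside the circle.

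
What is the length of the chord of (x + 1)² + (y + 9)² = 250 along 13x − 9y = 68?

10√10

Substitute y = (−68 + 13x)/9:
250x² + 500x − 20000 = 0  ⟹  x² + 2x − 80 = 0
x = 8 or x = −10, giving (8, 4) and (−10, −22).
|(8, 4) − (−10, −22)| = √((18)² + (26)²) = 10√10.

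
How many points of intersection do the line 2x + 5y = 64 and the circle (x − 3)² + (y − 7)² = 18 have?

Centre (3, 7), r² = 18. Distance² from centre to line = (−23)²/29 = 529/29.
Since d² > r², the line lies outside the circle.

0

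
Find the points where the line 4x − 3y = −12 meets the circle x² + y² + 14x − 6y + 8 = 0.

(−6, −4) and (0, 4)

Substitute y = (12 + 4x)/3:
25x² + 150x = 0  ⟹  x² + 6x = 0
x = 0 or x = −6, giving (0, 4) and (−6, −4).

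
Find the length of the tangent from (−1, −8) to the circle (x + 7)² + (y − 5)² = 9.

With centre O = (−7, 5), |OP|² = 205 and r² = 9.
By the tangent–radius right angle, tangent length = √(|PO|² − r²) = √196 = 14.

14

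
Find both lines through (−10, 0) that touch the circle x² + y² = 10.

Let a tangent through (−10, 0) have slope m. Its distance from (0, 0) must equal √10:
(10m − (0))² = 10(m² + 1)
9m² − 1 = 0, so m = −1/3 or m = 1/3.
With m = −1/3: x + 3y = −10. With m = 1/3: x − 3y = −10.

x + 3y = −10 and x − 3y = −10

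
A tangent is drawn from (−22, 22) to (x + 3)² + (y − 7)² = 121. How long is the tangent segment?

With centre O = (−3, 7), |OP|² = 586 and r² = 121.
Power of the point: PT² = |PO|² − r² = 465, so PT = √465.

√465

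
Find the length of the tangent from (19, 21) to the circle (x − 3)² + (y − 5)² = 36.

2√119

Centre (3, 5), r² = 36. |PO|² = (16)² + (16)² = 512.
The tangent meets the radius at right angles, so tangent² = |PO|² − r² = 512 − 36 = 476.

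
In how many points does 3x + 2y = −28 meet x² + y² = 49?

Centre (0, 0), r² = 49. Distance² from centre to line = (28)²/13 = 784/13.
Since d² > r², the line lies outside the circle.

0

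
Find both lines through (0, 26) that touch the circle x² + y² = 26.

5x + y = 26 and 5x − y = −26

Let a tangent through (0, 26) have slope m. Its distance from (0, 0) must equal √26:
(0m − (−26))² = 26(m² + 1)
m² − 25 = 0, so m = −5 or m = 5.
Through (0, 26) these give 5x + y = 26 and 5x − y = −26.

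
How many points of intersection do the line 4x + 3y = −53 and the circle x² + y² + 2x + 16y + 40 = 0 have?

1

Centre (−1, −8), r² = 25. Distance² from centre to line = (25)²/25 = 25.
Since d² = r², the line is tangent.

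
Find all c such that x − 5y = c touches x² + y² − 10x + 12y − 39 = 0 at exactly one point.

c = 35 ± 10√26

Tangency holds when the distance from the centre (5, −6) to the line equals the radius 10:
|1·5 − 5·(−6) − c| / √26 = 10
|c − (35)| = 10√26.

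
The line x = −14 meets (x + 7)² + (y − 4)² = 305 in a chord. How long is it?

The line gives x = −14. Substituting into the circle:
y² − 8y − 240 = 0
y = 20 or y = −12, giving (−14, 20) and (−14, −12).
|(−14, 20) − (−14, −12)| = √((0)² + (32)²) = 32.

32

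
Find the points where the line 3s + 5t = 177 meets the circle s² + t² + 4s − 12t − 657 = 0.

(9, 30) and (14, 27)

From the line, t = (177 − 3s)/5. Substituting:
34s² − 782s + 4284 = 0  ⟹  s² − 23s + 126 = 0
s = 14 or s = 9, giving (14, 27) and (9, 30).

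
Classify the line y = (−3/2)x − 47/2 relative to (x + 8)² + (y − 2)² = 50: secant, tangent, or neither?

neither

Centre (−8, 2), r² = 50. Distance² from centre to line = (27)²/13 = 729/13.
Since d² > r², the line lies outside the circle.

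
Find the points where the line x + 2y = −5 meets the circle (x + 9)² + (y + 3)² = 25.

(−9, 2) and (−5, 0)

Substitute y = (−5 − x)/2:
5x² + 70x + 225 = 0  ⟹  x² + 14x + 45 = 0
x = −5 or x = −9, giving (−5, 0) and (−9, 2).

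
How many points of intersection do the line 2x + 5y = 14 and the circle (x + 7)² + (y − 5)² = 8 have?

Centre (−7, 5), r² = 8. Distance² from centre to line = (−3)²/29 = 9/29.
Since d² < r², the line cuts the circle twice.

2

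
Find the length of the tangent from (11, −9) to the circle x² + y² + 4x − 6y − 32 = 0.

With centre O = (−2, 3), |OP|² = 313 and r² = 45.
The tangent meets the radius at right angles, so tangent² = |PO|² − r² = 313 − 45 = 268.

2√67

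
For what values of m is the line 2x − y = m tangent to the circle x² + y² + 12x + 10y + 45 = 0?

For a tangent, require d(centre, line) = r = 4.
|2·(−6) − 1·(−5) − m| / √5 = 4
|m − (−7)| = 4√5.

m = −7 ± 4√5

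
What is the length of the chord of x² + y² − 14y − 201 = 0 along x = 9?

The line gives x = 9. Substituting into the circle:
y² − 14y − 120 = 0
y = 20 or y = −6, giving (9, 20) and (9, −6).
|(9, 20) − (9, −6)| = √((0)² + (26)²) = 26.

26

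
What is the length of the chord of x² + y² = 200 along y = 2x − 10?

12√5

Substitute y = 2x − 10:
5x² − 40x − 100 = 0  ⟹  x² − 8x − 20 = 0
x = 10 or x = −2, giving (10, 10) and (−2, −14).
Chord length = distance between (10, 10) and (−2, −14) = √720 = 12√5.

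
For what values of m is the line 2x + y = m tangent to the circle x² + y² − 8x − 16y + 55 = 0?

Tangency holds when the distance from the centre (4, 8) to the line equals the radius 5:
|2·4 + 1·8 − m| / √5 = 5
|m − (16)| = 5√5.

m = 16 ± 5√5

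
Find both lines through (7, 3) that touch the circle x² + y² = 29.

Write the tangent as mx − y + (3 − m·(7)) = 0 and set its distance from the centre to √29:
[m·(−7) − (−3)]² = 29(m² + 1)
10m² − 21m − 10 = 0, so m = 5/2 or m = −2/5.
Through (7, 3) these give 5x − 2y = 29 and 2x + 5y = 29.

5x − 2y = 29 and 2x + 5y = 29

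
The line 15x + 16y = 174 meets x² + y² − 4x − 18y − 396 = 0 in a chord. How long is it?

2√481

Centre (2, 9), r² = 481. Perpendicular distance d from centre to line = |0| / √481 = 0/√481.
Half the chord is √(r² − d²) = √(481), so the full chord is 2√481.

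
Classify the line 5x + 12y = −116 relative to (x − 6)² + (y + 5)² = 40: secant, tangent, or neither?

Substituting the line into the circle gives 169x² − 1168x + 2560 = 0.
Discriminant = (−1168)² − 4·169·(2560) = −366336 < 0.
No real roots: the line does not meet the circle.

neither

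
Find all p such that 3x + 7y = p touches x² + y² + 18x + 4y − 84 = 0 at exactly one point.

p = −41 ± 13√58

Tangency holds when the distance from the centre (−9, −2) to the line equals the radius 13:
|3·(−9) + 7·(−2) − p| / √58 = 13
|p − (−41)| = 13√58.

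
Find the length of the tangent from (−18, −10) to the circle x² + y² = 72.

4√22

The centre is (0, 0) and r = 6√2. The square of the distance from P to the centre is 324 + 100 = 424.
Power of the point: PT² = |PO|² − r² = 352, so PT = 4√22.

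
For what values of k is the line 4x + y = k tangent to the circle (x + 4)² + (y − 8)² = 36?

Tangency holds when the distance from the centre (−4, 8) to the line equals the radius 6:
|4·(−4) + 1·8 − k| / √17 = 6
|k − (−8)| = 6√17.

k = −8 ± 6√17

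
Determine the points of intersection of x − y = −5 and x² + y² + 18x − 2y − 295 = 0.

Substitute y = x + 5:
2x² + 26x − 280 = 0  ⟹  x² + 13x − 140 = 0
x = 7 or x = −20, giving (7, 12) and (−20, −15).

(−20, −15) and (7, 12)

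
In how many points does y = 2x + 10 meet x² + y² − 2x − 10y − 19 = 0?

Substituting the line into the circle gives 5x² + 18x − 19 = 0.
Discriminant = (18)² − 4·5·(−19) = 704 > 0.
Two real roots: the line is a secant.

2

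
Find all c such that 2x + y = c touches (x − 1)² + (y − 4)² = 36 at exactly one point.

c = 6 ± 6√5

The line touches the circle iff its distance from (1, 4) is 6:
|2·1 + 1·4 − c| / √5 = 6
|c − (6)| = 6√5.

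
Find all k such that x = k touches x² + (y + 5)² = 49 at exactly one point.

k = −7 or k = 7

The line touches the circle iff its distance from (0, −5) is 7:
|1·0 + 0·(−5) − k| / √1 = 7
|k| = 7, so k = 7 or k = −7.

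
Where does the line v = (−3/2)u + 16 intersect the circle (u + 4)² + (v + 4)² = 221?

(6, 7) and (10, 1)

Substitute v = (32 − 3u)/2:
13u² − 208u + 780 = 0  ⟹  u² − 16u + 60 = 0
u = 10 or u = 6, giving (10, 1) and (6, 7).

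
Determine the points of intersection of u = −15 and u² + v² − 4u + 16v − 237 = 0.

(−15, −12) and (−15, −4)

The line gives u = −15. Substituting into the circle:
v² + 16v + 48 = 0
v = −4 or v = −12, giving (−15, −4) and (−15, −12).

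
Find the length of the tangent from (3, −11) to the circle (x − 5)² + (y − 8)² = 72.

√293

The centre is (5, 8) and r = 6√2. The square of the distance from P to the centre is 4 + 361 = 365.
The tangent meets the radius at right angles, so tangent² = |PO|² − r² = 365 − 72 = 293.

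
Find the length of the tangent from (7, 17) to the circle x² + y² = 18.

With centre O = (0, 0), |OP|² = 338 and r² = 18.
Power of the point: PT² = |PO|² − r² = 320, so PT = 8√5.

8√5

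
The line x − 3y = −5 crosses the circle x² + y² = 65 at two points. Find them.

Substitute y = (5 + x)/3:
10x² + 10x − 560 = 0  ⟹  x² + x − 56 = 0
x = 7 or x = −8, giving (7, 4) and (−8, −1).

(−8, −1) and (7, 4)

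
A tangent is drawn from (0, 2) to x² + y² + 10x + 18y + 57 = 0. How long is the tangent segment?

Centre (−5, −9), r² = 49. |PO|² = (5)² + (11)² = 146.
Power of the point: PT² = |PO|² − r² = 97, so PT = √97.

√97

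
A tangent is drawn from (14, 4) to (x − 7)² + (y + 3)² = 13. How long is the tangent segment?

The centre is (7, −3) and r = √13. The square of the distance from P to the centre is 49 + 49 = 98.
Power of the point: PT² = |PO|² − r² = 85, so PT = √85.

√85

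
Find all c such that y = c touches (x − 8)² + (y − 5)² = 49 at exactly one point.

c = −2 or c = 12

For a tangent, require d(centre, line) = r = 7.
|0·8 + 1·5 − c| / √1 = 7
|c − (5)| = 7, so c = 12 or c = −2.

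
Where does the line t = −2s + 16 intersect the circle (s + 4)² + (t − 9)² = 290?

(−5, 26) and (9, −2)

Substitute t = −2s + 16:
5s² − 20s − 225 = 0  ⟹  s² − 4s − 45 = 0
s = 9 or s = −5, giving (9, −2) and (−5, 26).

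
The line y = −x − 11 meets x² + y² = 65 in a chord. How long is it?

3√2

Substitute y = −x − 11:
2x² + 22x + 56 = 0  ⟹  x² + 11x + 28 = 0
x = −4 or x = −7, giving (−4, −7) and (−7, −4).
Chord length = distance between (−4, −7) and (−7, −4) = √18 = 3√2.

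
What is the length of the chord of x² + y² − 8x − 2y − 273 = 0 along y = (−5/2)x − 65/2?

Centre (4, 1), r² = 290. Perpendicular distance d from centre to line = |87| / √29 = 87/√29.
Half the chord is √(r² − d²) = √(29), so the full chord is 2√29.

2√29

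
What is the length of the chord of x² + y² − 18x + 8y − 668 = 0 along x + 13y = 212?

3√170

The distance from (9, −4) to the line is 255/√170, and r² = 765.
Half the chord is √(r² − d²) = √(765/2), so the full chord is 3√170.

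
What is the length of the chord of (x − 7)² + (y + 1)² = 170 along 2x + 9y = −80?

2√85

Substitute y = (−80 − 2x)/9:
85x² − 850x − 4760 = 0  ⟹  x² − 10x − 56 = 0
x = 14 or x = −4, giving (14, −12) and (−4, −8).
Chord length = distance between (14, −12) and (−4, −8) = √340 = 2√85.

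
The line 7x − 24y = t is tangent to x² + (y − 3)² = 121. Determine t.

The line touches the circle iff its distance from (0, 3) is 11:
|7·0 − 24·3 − t| / √625 = 11
|t − (−72)| = 11·25, so t = 203 or t = −347.

t = −347 or t = 203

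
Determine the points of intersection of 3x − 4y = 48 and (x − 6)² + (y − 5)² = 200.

(4, −9) and (20, 3)

Substitute y = (−48 + 3x)/4:
25x² − 600x + 2000 = 0  ⟹  x² − 24x + 80 = 0
x = 20 or x = 4, giving (20, 3) and (4, −9).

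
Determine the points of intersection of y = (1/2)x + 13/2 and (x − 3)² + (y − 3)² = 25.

Substitute y = (13 + x)/2:
5x² − 10x − 15 = 0  ⟹  x² − 2x − 3 = 0
x = 3 or x = −1, giving (3, 8) and (−1, 6).

(−1, 6) and (3, 8)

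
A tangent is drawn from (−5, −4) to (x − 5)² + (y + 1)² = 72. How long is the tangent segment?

The centre is (5, −1) and r = 6√2. The square of the distance from P to the centre is 100 + 9 = 109.
Power of the point: PT² = |PO|² − r² = 37, so PT = √37.

√37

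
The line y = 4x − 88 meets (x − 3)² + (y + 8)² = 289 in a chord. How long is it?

2√17

The distance from (3, −8) to the line is 68/√17, and r² = 289.
Half the chord is √(r² − d²) = √(17), so the full chord is 2√17.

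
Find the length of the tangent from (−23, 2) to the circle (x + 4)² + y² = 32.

3√37

The centre is (−4, 0) and r = 4√2. The square of the distance from P to the centre is 361 + 4 = 365.
Power of the point: PT² = |PO|² − r² = 333, so PT = 3√37.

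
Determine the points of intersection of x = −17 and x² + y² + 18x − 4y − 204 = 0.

(−17, −13) and (−17, 17)

The line gives x = −17. Substituting into the circle:
y² − 4y − 221 = 0
y = 17 or y = −13, giving (−17, 17) and (−17, −13).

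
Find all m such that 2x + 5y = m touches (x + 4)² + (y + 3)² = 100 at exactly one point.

Tangency holds when the distance from the centre (−4, −3) to the line equals the radius 10:
|2·(−4) + 5·(−3) − m| / √29 = 10
|m − (−23)| = 10√29.

m = −23 ± 10√29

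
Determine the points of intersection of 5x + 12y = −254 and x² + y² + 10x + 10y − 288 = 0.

Substitute y = (−254 − 5x)/12:
169x² + 3380x − 7436 = 0  ⟹  x² + 20x − 44 = 0
x = 2 or x = −22, giving (2, −22) and (−22, −12).

(−22, −12) and (2, −22)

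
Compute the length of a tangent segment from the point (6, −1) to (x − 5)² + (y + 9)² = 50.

With centre O = (5, −9), |OP|² = 65 and r² = 50.
The tangent meets the radius at right angles, so tangent² = |PO|² − r² = 65 − 50 = 15.

√15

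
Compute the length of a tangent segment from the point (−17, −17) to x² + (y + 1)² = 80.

The centre is (0, −1) and r = 4√5. The square of the distance from P to the centre is 289 + 256 = 545.
By the tangent–radius right angle, tangent length = √(|PO|² − r²) = √465.

√465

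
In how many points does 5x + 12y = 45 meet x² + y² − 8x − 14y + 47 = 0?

0

Substituting the line into the circle gives 169x² − 762x + 1233 = 0.
Δ = 580644 − 833508 = −252864.
No real roots: the line does not meet the circle.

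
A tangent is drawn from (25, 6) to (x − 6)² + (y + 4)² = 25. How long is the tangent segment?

Centre (6, −4), r² = 25. |PO|² = (19)² + (10)² = 461.
Power of the point: PT² = |PO|² − r² = 436, so PT = 2√109.

2√109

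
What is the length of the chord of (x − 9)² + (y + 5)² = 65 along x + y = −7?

Substitute y = −x − 7:
2x² − 14x + 20 = 0  ⟹  x² − 7x + 10 = 0
x = 5 or x = 2, giving (5, −12) and (2, −9).
|(5, −12) − (2, −9)| = √((3)² + (−3)²) = 3√2.

3√2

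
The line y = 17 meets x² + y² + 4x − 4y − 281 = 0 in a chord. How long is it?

16

The distance from (−2, 2) to the line is 15, and r² = 289.
Chord = 2√(r² − d²) = 2·√(64) = 16.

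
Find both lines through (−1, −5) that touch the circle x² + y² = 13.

A line y − (−5) = m(x − (−1)) is tangent when its distance from (0, 0) is √13:
[m·(1) − (5)]² = 13(m² + 1)
6m² + 5m − 6 = 0, so m = −3/2 or m = 2/3.
Through (−1, −5) these give 3x + 2y = −13 and 2x − 3y = 13.

3x + 2y = −13 and 2x − 3y = 13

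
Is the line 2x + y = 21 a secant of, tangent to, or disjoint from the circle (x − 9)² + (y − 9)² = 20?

secant

Centre (9, 9), r² = 20. Distance² from centre to line = (6)²/5 = 36/5.
Since d² < r², the line cuts the circle twice.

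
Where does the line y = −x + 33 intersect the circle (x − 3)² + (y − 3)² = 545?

(7, 26) and (26, 7)

From the line, y = −x + 33. Substituting:
2x² − 66x + 364 = 0  ⟹  x² − 33x + 182 = 0
x = 26 or x = 7, giving (26, 7) and (7, 26).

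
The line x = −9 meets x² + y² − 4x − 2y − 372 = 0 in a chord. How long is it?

The line gives x = −9. Substituting into the circle:
y² − 2y − 255 = 0
y = 17 or y = −15, giving (−9, 17) and (−9, −15).
|(−9, 17) − (−9, −15)| = √((0)² + (32)²) = 32.

32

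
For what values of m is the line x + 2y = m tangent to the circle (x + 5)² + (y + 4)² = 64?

m = −13 ± 8√5

The line touches the circle iff its distance from (−5, −4) is 8:
|1·(−5) + 2·(−4) − m| / √5 = 8
|m − (−13)| = 8√5.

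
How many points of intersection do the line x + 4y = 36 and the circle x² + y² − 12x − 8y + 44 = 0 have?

0

d² = (1·6 + 4·4 − (36))²/17 = 196/17; r² = 8.
Since d² > r², the line lies outside the circle.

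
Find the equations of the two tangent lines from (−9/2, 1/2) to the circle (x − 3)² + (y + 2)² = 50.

7x + y = −31 and x − y = −5

A line y − (1/2) = m(x − (−9/2)) is tangent when its distance from (3, −2) is 5√2:
(15/2m − (−5/2))² = 50(m² + 1)
m² + 6m − 7 = 0, so m = −7 or m = 1.
With m = −7: 7x + y = −31. With m = 1: x − y = −5.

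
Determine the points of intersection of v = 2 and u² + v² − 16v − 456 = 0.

(−22, 2) and (22, 2)

Express v = 2 and substitute into the circle:
u² − 484 = 0
u = 22 or u = −22, giving (22, 2) and (−22, 2).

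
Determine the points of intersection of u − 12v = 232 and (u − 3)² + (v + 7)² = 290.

(−8, −20) and (16, −18)

From the line, v = (−232 + u)/12. Substituting:
145u² − 1160u − 18560 = 0  ⟹  u² − 8u − 128 = 0
u = 16 or u = −8, giving (16, −18) and (−8, −20).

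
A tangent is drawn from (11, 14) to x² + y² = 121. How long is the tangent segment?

14

With centre O = (0, 0), |OP|² = 317 and r² = 121.
The tangent meets the radius at right angles, so tangent² = |PO|² − r² = 317 − 121 = 196.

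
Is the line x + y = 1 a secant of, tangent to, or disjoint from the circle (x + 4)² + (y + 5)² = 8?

disjoint

d² = (1·(−4) + 1·(−5) − (1))²/2 = 50; r² = 8.
Since d² > r², the line lies outside the circle.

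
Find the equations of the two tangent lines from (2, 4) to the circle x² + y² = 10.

3x + y = 10 and x − 3y = −10

Write the tangent as mx − y + (4 − m·(2)) = 0 and set its distance from the centre to √10:
[m·(−2) − (−4)]² = 10(m² + 1)
3m² + 8m − 3 = 0, so m = −3 or m = 1/3.
Through (2, 4) these give 3x + y = 10 and x − 3y = −10.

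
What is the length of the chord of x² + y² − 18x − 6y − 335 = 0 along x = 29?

The line gives x = 29. Substituting into the circle:
y² − 6y − 16 = 0
y = 8 or y = −2, giving (29, 8) and (29, −2).
Chord length = distance between (29, 8) and (29, −2) = √100 = 10.

10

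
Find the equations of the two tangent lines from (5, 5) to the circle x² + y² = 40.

x + 3y = 20 and 3x + y = 20

Let a tangent through (5, 5) have slope m. Its distance from (0, 0) must equal 2√10:
[m·(−5) − (−5)]² = 40(m² + 1)
3m² + 10m + 3 = 0, so m = −1/3 or m = −3.
Through (5, 5) these give x + 3y = 20 and 3x + y = 20.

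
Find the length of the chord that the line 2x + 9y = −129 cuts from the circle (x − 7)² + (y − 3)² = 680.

From the line, y = (−129 − 2x)/9. Substituting:
85x² − 510x − 26775 = 0  ⟹  x² − 6x − 315 = 0
x = 21 or x = −15, giving (21, −19) and (−15, −11).
|(21, −19) − (−15, −11)| = √((36)² + (−8)²) = 4√85.

4√85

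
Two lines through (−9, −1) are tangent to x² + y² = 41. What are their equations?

Let a tangent through (−9, −1) have slope m. Its distance from (0, 0) must equal √41:
(9m − (1))² = 41(m² + 1)
20m² − 9m − 20 = 0, so m = 5/4 or m = −4/5.
Through (−9, −1) these give 5x − 4y = −41 and 4x + 5y = −41.

5x − 4y = −41 and 4x + 5y = −41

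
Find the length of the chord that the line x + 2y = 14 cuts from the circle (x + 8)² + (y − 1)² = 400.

16√5

From the line, y = (14 − x)/2. Substituting:
5x² + 40x − 1200 = 0  ⟹  x² + 8x − 240 = 0
x = 12 or x = −20, giving (12, 1) and (−20, 17).
Chord length = distance between (12, 1) and (−20, 17) = √1280 = 16√5.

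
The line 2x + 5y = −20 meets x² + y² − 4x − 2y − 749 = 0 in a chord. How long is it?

10√29

Express y = (−20 − 2x)/5 and substitute into the circle:
29x² − 18125 = 0  ⟹  x² − 625 = 0
x = 25 or x = −25, giving (25, −14) and (−25, 6).
|(25, −14) − (−25, 6)| = √((50)² + (−20)²) = 10√29.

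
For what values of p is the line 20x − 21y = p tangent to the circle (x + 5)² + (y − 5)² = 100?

p = −495 or p = 85

Tangency holds when the distance from the centre (−5, 5) to the line equals the radius 10:
|20·(−5) − 21·5 − p| / √841 = 10
|p − (−205)| = 10·29, so p = 85 or p = −495.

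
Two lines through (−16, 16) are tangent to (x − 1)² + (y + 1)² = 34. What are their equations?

5x + 3y = −32 and 3x + 5y = 32

Write the tangent as mx − y + (16 − m·(−16)) = 0 and set its distance from the centre to √34:
(17m − (−17))² = 34(m² + 1)
15m² + 34m + 15 = 0, so m = −5/3 or m = −3/5.
With m = −5/3: 5x + 3y = −32. With m = −3/5: 3x + 5y = 32.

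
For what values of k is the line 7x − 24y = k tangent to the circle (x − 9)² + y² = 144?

k = −237 or k = 363

For a tangent, require d(centre, line) = r = 12.
|7·9 − 24·0 − k| / √625 = 12
|k − (63)| = 12·25, so k = 363 or k = −237.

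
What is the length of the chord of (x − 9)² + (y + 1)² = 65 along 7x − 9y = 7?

Express y = (−7 + 7x)/9 and substitute into the circle:
130x² − 1430x + 1300 = 0  ⟹  x² − 11x + 10 = 0
x = 10 or x = 1, giving (10, 7) and (1, 0).
Chord length = distance between (10, 7) and (1, 0) = √130 = √130.

√130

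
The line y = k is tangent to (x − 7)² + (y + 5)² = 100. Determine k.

For a tangent, require d(centre, line) = r = 10.
|0·7 + 1·(−5) − k| / √1 = 10
|k − (−5)| = 10, so k = 5 or k = −15.

k = −15 or k = 5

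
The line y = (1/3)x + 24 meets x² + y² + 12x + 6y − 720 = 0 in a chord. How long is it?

9√10

Substitute y = (72 + x)/3:
10x² + 270x = 0  ⟹  x² + 27x = 0
x = 0 or x = −27, giving (0, 24) and (−27, 15).
|(0, 24) − (−27, 15)| = √((27)² + (9)²) = 9√10.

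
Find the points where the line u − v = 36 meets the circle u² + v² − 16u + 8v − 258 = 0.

From the line, v = u − 36. Substituting:
2u² − 80u + 750 = 0  ⟹  u² − 40u + 375 = 0
u = 25 or u = 15, giving (25, −11) and (15, −21).

(15, −21) and (25, −11)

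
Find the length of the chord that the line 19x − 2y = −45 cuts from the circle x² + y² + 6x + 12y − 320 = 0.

The distance from (−3, −6) to the line is 0/√365, and r² = 365.
Half the chord is √(r² − d²) = √(365), so the full chord is 2√365.

2√365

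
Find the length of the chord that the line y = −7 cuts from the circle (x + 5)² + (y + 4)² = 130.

22

From the line, y = −7. Substituting:
x² + 10x − 96 = 0
x = 6 or x = −16, giving (6, −7) and (−16, −7).
Chord length = distance between (6, −7) and (−16, −7) = √484 = 22.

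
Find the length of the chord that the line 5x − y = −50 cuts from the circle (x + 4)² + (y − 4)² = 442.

8√26

The distance from (−4, 4) to the line is 26/√26, and r² = 442.
Chord = 2√(r² − d²) = 2·√(416) = 8√26.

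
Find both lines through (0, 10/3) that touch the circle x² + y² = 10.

Let a tangent through (0, 10/3) have slope m. Its distance from (0, 0) must equal √10:
[m·(0) − (−10/3)]² = 10(m² + 1)
9m² − 1 = 0, so m = 1/3 or m = −1/3.
Through (0, 10/3) these give x − 3y = −10 and x + 3y = 10.

x − 3y = −10 and x + 3y = 10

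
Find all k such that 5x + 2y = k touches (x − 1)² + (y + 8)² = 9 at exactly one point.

k = −11 ± 3√29

The line touches the circle iff its distance from (1, −8) is 3:
|5·1 + 2·(−8) − k| / √29 = 3
|k − (−11)| = 3√29.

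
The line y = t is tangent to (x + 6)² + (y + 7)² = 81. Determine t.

For a tangent, require d(centre, line) = r = 9.
|0·(−6) + 1·(−7) − t| / √1 = 9
|t − (−7)| = 9, so t = 2 or t = −16.

t = −16 or t = 2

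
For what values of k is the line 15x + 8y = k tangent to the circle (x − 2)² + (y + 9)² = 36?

For a tangent, require d(centre, line) = r = 6.
|15·2 + 8·(−9) − k| / √289 = 6
|k − (−42)| = 6·17, so k = 60 or k = −144.

k = −144 or k = 60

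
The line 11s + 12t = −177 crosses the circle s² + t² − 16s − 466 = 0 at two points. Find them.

(−15, −1) and (9, −23)

Substitute t = (−177 − 11s)/12:
265s² + 1590s − 35775 = 0  ⟹  s² + 6s − 135 = 0
s = 9 or s = −15, giving (9, −23) and (−15, −1).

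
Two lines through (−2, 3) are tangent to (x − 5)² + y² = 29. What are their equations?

2x − 5y = −19 and 5x + 2y = −4

Write the tangent as mx − y + (3 − m·(−2)) = 0 and set its distance from the centre to √29:
(7m − (−3))² = 29(m² + 1)
10m² + 21m − 10 = 0, so m = 2/5 or m = −5/2.
Through (−2, 3) these give 2x − 5y = −19 and 5x + 2y = −4.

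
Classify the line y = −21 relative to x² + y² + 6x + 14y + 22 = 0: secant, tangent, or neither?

d² = (0·(−3) + 1·(−7) − (−21))² = 196; r² = 36.
Since d² > r², the line lies outside the circle.

neither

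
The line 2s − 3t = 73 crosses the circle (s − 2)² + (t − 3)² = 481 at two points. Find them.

(11, −17) and (17, −13)

Express t = (−73 + 2s)/3 and substitute into the circle:
13s² − 364s + 2431 = 0  ⟹  s² − 28s + 187 = 0
s = 17 or s = 11, giving (17, −13) and (11, −17).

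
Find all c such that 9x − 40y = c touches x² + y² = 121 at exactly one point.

c = −451 or c = 451

The line touches the circle iff its distance from (0, 0) is 11:
|9·0 − 40·0 − c| / √1681 = 11
|c| = 11·41, so c = 451 or c = −451.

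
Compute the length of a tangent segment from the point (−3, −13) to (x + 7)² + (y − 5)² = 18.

The centre is (−7, 5) and r = 3√2. The square of the distance from P to the centre is 16 + 324 = 340.
The tangent meets the radius at right angles, so tangent² = |PO|² − r² = 340 − 18 = 322.

√322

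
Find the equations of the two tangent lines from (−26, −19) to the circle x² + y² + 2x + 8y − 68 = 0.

Write the tangent as mx − y + (−19 − m·(−26)) = 0 and set its distance from the centre to √85:
(25m − (15))² = 85(m² + 1)
54m² − 75m + 14 = 0, so m = 2/9 or m = 7/6.
Through (−26, −19) these give 2x − 9y = 119 and 7x − 6y = −68.

2x − 9y = 119 and 7x − 6y = −68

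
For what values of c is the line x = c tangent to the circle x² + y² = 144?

The line touches the circle iff its distance from (0, 0) is 12:
|1·0 + 0·0 − c| / √1 = 12
|c| = 12, so c = 12 or c = −12.

c = −12 or c = 12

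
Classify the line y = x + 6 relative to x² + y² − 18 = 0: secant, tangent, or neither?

tangent

Substituting the line into the circle gives 2x² + 12x + 18 = 0.
Discriminant = (12)² − 4·2·(18) = 0.
A repeated root: the line is tangent.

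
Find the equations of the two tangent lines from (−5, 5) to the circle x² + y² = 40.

x − 3y = −20 and 3x − y = −20

A line y − (5) = m(x − (−5)) is tangent when its distance from (0, 0) is 2√10:
[m·(5) − (−5)]² = 40(m² + 1)
3m² − 10m + 3 = 0, so m = 1/3 or m = 3.
With m = 1/3: x − 3y = −20. With m = 3: 3x − y = −20.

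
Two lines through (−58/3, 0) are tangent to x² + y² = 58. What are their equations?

3x + 7y = −58 and 3x − 7y = −58

Let a tangent through (−58/3, 0) have slope m. Its distance from (0, 0) must equal √58:
[m·(58/3) − (0)]² = 58(m² + 1)
49m² − 9 = 0, so m = −3/7 or m = 3/7.
Through (−58/3, 0) these give 3x + 7y = −58 and 3x − 7y = −58.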